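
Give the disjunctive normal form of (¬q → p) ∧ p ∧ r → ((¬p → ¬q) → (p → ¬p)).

¬p ∨ ¬r

(¬q → p) ∧ p ∧ r → ((¬p → ¬q) → (p → ¬p))
= ¬((¬q → p) ∧ p ∧ r) ∨ ((¬p → ¬q) → (p → ¬p))   (eliminate →)
= ¬((¬¬q ∨ p) ∧ p ∧ r) ∨ ((¬p → ¬q) → (p → ¬p))   (eliminate →)
= ¬((¬¬q ∨ p) ∧ p ∧ r) ∨ ¬(¬p → ¬q) ∨ (p → ¬p)   (eliminate →)
= ¬((¬¬q ∨ p) ∧ p ∧ r) ∨ ¬(¬¬p ∨ ¬q) ∨ (p → ¬p)   (eliminate →)
= ¬((¬¬q ∨ p) ∧ p ∧ r) ∨ ¬(¬¬p ∨ ¬q) ∨ ¬p ∨ ¬p   (eliminate →)
= ¬(¬¬q ∨ p) ∨ ¬p ∨ ¬r ∨ ¬(¬¬p ∨ ¬q) ∨ ¬p ∨ ¬p   (De Morgan)
= ¬¬¬q ∧ ¬p ∨ ¬p ∨ ¬r ∨ ¬(¬¬p ∨ ¬q) ∨ ¬p ∨ ¬p   (De Morgan)
= ¬q ∧ ¬p ∨ ¬p ∨ ¬r ∨ ¬(¬¬p ∨ ¬q) ∨ ¬p ∨ ¬p   (double negation)
= ¬q ∧ ¬p ∨ ¬p ∨ ¬r ∨ ¬¬¬p ∧ ¬¬q ∨ ¬p ∨ ¬p   (De Morgan)
= ¬q ∧ ¬p ∨ ¬p ∨ ¬r ∨ ¬p ∧ ¬¬q ∨ ¬p ∨ ¬p   (double negation)
= ¬q ∧ ¬p ∨ ¬p ∨ ¬r ∨ ¬p ∧ q ∨ ¬p ∨ ¬p   (double negation)
= ¬p ∨ ¬r   (simplify)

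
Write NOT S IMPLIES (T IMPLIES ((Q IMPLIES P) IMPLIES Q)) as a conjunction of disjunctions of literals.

S OR NOT T OR Q

NOT S IMPLIES (T IMPLIES ((Q IMPLIES P) IMPLIES Q))
≡ NOT NOT S OR (T IMPLIES ((Q IMPLIES P) IMPLIES Q))   [eliminate IMPLIES]
≡ NOT NOT S OR NOT T OR ((Q IMPLIES P) IMPLIES Q)   [eliminate IMPLIES]
≡ NOT NOT S OR NOT T OR NOT (Q IMPLIES P) OR Q   [eliminate IMPLIES]
≡ NOT NOT S OR NOT T OR NOT (NOT Q OR P) OR Q   [eliminate IMPLIES]
≡ S OR NOT T OR NOT (NOT Q OR P) OR Q   [double negation]
≡ S OR NOT T OR (NOT NOT Q AND NOT P) OR Q   [De Morgan]
≡ S OR NOT T OR (Q AND NOT P) OR Q   [double negation]
≡ (S OR NOT T OR Q OR Q) AND (S OR NOT T OR NOT P OR Q)   [distribute OR over AND]
≡ S OR NOT T OR Q   [simplify]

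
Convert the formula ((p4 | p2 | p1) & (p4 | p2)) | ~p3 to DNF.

p4 | p2 | ~p3

((p4 | p2 | p1) & (p4 | p2)) | ~p3
≡ (p4 & p4) | (p4 & p2) | (p2 & p4) | (p2 & p2) | (p1 & p4) | (p1 & p2) | ~p3   [distribute & over |]
≡ p4 | p2 | ~p3   [simplify]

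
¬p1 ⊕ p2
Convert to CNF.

¬p1 ⊕ p2
= (¬p1 ∨ p2) ∧ ¬(¬p1 ∧ p2)   [expand ⊕]
= (¬p1 ∨ p2) ∧ (¬¬p1 ∨ ¬p2)   [De Morgan]
= (¬p1 ∨ p2) ∧ (p1 ∨ ¬p2)   [double negation]

(¬p1 ∨ p2) ∧ (p1 ∨ ¬p2)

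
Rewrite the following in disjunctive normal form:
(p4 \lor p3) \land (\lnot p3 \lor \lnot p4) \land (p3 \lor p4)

(p4 \lor p3) \land (\lnot p3 \lor \lnot p4) \land (p3 \lor p4)
⇔ (p4 \land \lnot p3 \land p3) \lor (p4 \land \lnot p3 \land p4) \lor (p4 \land \lnot p4 \land p3) \lor (p4 \land \lnot p4 \land p4) \lor (p3 \land \lnot p3 \land p3) \lor (p3 \land \lnot p3 \land p4) \lor (p3 \land \lnot p4 \land p3) \lor (p3 \land \lnot p4 \land p4)   [distribute \land over \lor]
⇔ (p4 \land \lnot p3) \lor (p3 \land \lnot p4)   [simplify]

(p4 \land \lnot p3) \lor (p3 \land \lnot p4)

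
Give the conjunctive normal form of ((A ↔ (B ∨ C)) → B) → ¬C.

(¬C ∨ A) ∧ (¬B ∨ ¬C)

((A ↔ (B ∨ C)) → B) → ¬C
≡ ¬((A ↔ (B ∨ C)) → B) ∨ ¬C
≡ ¬(¬(A ↔ (B ∨ C)) ∨ B) ∨ ¬C
≡ ¬(¬((A → (B ∨ C)) ∧ ((B ∨ C) → A)) ∨ B) ∨ ¬C
≡ ¬(¬((¬A ∨ B ∨ C) ∧ ((B ∨ C) → A)) ∨ B) ∨ ¬C
≡ ¬(¬((¬A ∨ B ∨ C) ∧ (¬(B ∨ C) ∨ A)) ∨ B) ∨ ¬C
≡ (¬¬((¬A ∨ B ∨ C) ∧ (¬(B ∨ C) ∨ A)) ∧ ¬B) ∨ ¬C
≡ ((¬A ∨ B ∨ C) ∧ (¬(B ∨ C) ∨ A) ∧ ¬B) ∨ ¬C
≡ ((¬A ∨ B ∨ C) ∧ ((¬B ∧ ¬C) ∨ A) ∧ ¬B) ∨ ¬C
≡ (¬A ∨ B ∨ C ∨ ¬C) ∧ (¬B ∨ A ∨ ¬C) ∧ (¬C ∨ A ∨ ¬C) ∧ (¬B ∨ ¬C)
≡ (¬C ∨ A) ∧ (¬B ∨ ¬C)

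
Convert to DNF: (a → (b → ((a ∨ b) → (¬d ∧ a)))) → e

(a → (b → ((a ∨ b) → (¬d ∧ a)))) → e
= ¬(a → (b → ((a ∨ b) → (¬d ∧ a)))) ∨ e
= ¬(¬a ∨ (b → ((a ∨ b) → (¬d ∧ a)))) ∨ e
= ¬(¬a ∨ ¬b ∨ ((a ∨ b) → (¬d ∧ a))) ∨ e
= ¬(¬a ∨ ¬b ∨ ¬(a ∨ b) ∨ (¬d ∧ a)) ∨ e
= (¬¬a ∧ ¬¬b ∧ ¬¬(a ∨ b) ∧ ¬(¬d ∧ a)) ∨ e
= (a ∧ ¬¬b ∧ ¬¬(a ∨ b) ∧ ¬(¬d ∧ a)) ∨ e
= (a ∧ b ∧ ¬¬(a ∨ b) ∧ ¬(¬d ∧ a)) ∨ e
= (a ∧ b ∧ (a ∨ b) ∧ ¬(¬d ∧ a)) ∨ e
= (a ∧ b ∧ (a ∨ b) ∧ (¬¬d ∨ ¬a)) ∨ e
= (a ∧ b ∧ (a ∨ b) ∧ (d ∨ ¬a)) ∨ e
= (a ∧ b ∧ a ∧ d) ∨ (a ∧ b ∧ a ∧ ¬a) ∨ (a ∧ b ∧ b ∧ d) ∨ (a ∧ b ∧ b ∧ ¬a) ∨ e
= (a ∧ b ∧ d) ∨ e

(a ∧ b ∧ d) ∨ e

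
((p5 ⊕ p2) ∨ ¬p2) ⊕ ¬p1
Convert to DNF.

((p5 ⊕ p2) ∨ ¬p2) ⊕ ¬p1
⇔ (((p5 ⊕ p2) ∨ ¬p2) ∧ ¬¬p1) ∨ (¬((p5 ⊕ p2) ∨ ¬p2) ∧ ¬p1)   — expand ⊕
⇔ (((p5 ∧ ¬p2) ∨ (¬p5 ∧ p2) ∨ ¬p2) ∧ ¬¬p1) ∨ (¬((p5 ⊕ p2) ∨ ¬p2) ∧ ¬p1)   — expand ⊕
⇔ (((p5 ∧ ¬p2) ∨ (¬p5 ∧ p2) ∨ ¬p2) ∧ ¬¬p1) ∨ (¬((p5 ∧ ¬p2) ∨ (¬p5 ∧ p2) ∨ ¬p2) ∧ ¬p1)   — expand ⊕
⇔ (((p5 ∧ ¬p2) ∨ (¬p5 ∧ p2) ∨ ¬p2) ∧ p1) ∨ (¬((p5 ∧ ¬p2) ∨ (¬p5 ∧ p2) ∨ ¬p2) ∧ ¬p1)   — double negation
⇔ (((p5 ∧ ¬p2) ∨ (¬p5 ∧ p2) ∨ ¬p2) ∧ p1) ∨ (¬(p5 ∧ ¬p2) ∧ ¬(¬p5 ∧ p2) ∧ ¬¬p2 ∧ ¬p1)   — De Morgan
⇔ (((p5 ∧ ¬p2) ∨ (¬p5 ∧ p2) ∨ ¬p2) ∧ p1) ∨ ((¬p5 ∨ ¬¬p2) ∧ ¬(¬p5 ∧ p2) ∧ ¬¬p2 ∧ ¬p1)   — De Morgan
⇔ (((p5 ∧ ¬p2) ∨ (¬p5 ∧ p2) ∨ ¬p2) ∧ p1) ∨ ((¬p5 ∨ p2) ∧ ¬(¬p5 ∧ p2) ∧ ¬¬p2 ∧ ¬p1)   — double negation
⇔ (((p5 ∧ ¬p2) ∨ (¬p5 ∧ p2) ∨ ¬p2) ∧ p1) ∨ ((¬p5 ∨ p2) ∧ (¬¬p5 ∨ ¬p2) ∧ ¬¬p2 ∧ ¬p1)   — De Morgan
⇔ (((p5 ∧ ¬p2) ∨ (¬p5 ∧ p2) ∨ ¬p2) ∧ p1) ∨ ((¬p5 ∨ p2) ∧ (p5 ∨ ¬p2) ∧ ¬¬p2 ∧ ¬p1)   — double negation
⇔ (((p5 ∧ ¬p2) ∨ (¬p5 ∧ p2) ∨ ¬p2) ∧ p1) ∨ ((¬p5 ∨ p2) ∧ (p5 ∨ ¬p2) ∧ p2 ∧ ¬p1)   — double negation
⇔ (p5 ∧ ¬p2 ∧ p1) ∨ (¬p5 ∧ p2 ∧ p1) ∨ (¬p2 ∧ p1) ∨ (¬p5 ∧ p5 ∧ p2 ∧ ¬p1) ∨ (¬p5 ∧ ¬p2 ∧ p2 ∧ ¬p1) ∨ (p2 ∧ p5 ∧ p2 ∧ ¬p1) ∨ (p2 ∧ ¬p2 ∧ p2 ∧ ¬p1)   — distribute ∧ over ∨
⇔ (¬p5 ∧ p2 ∧ p1) ∨ (¬p2 ∧ p1) ∨ (p2 ∧ p5 ∧ ¬p1)   — simplify

(¬p5 ∧ p2 ∧ p1) ∨ (¬p2 ∧ p1) ∨ (p2 ∧ p5 ∧ ¬p1)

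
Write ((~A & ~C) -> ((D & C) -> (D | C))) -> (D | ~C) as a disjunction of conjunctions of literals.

D | ~C

((~A & ~C) -> ((D & C) -> (D | C))) -> (D | ~C)
= ~((~A & ~C) -> ((D & C) -> (D | C))) | D | ~C   (eliminate ->)
= ~(~(~A & ~C) | ((D & C) -> (D | C))) | D | ~C   (eliminate ->)
= ~(~(~A & ~C) | ~(D & C) | D | C) | D | ~C   (eliminate ->)
= (~~(~A & ~C) & ~~(D & C) & ~D & ~C) | D | ~C   (De Morgan)
= (~A & ~C & ~~(D & C) & ~D & ~C) | D | ~C   (double negation)
= (~A & ~C & D & C & ~D & ~C) | D | ~C   (double negation)
= D | ~C   (simplify)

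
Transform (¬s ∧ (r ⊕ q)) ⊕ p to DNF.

(¬s ∧ r ∧ ¬q ∧ ¬p) ∨ (¬s ∧ ¬r ∧ q ∧ ¬p) ∨ (s ∧ p) ∨ (¬r ∧ ¬q ∧ p) ∨ (q ∧ r ∧ p)

(¬s ∧ (r ⊕ q)) ⊕ p
⇔ (¬s ∧ (r ⊕ q) ∧ ¬p) ∨ (¬(¬s ∧ (r ⊕ q)) ∧ p)   [expand ⊕]
⇔ (¬s ∧ ((r ∧ ¬q) ∨ (¬r ∧ q)) ∧ ¬p) ∨ (¬(¬s ∧ (r ⊕ q)) ∧ p)   [expand ⊕]
⇔ (¬s ∧ ((r ∧ ¬q) ∨ (¬r ∧ q)) ∧ ¬p) ∨ (¬(¬s ∧ ((r ∧ ¬q) ∨ (¬r ∧ q))) ∧ p)   [expand ⊕]
⇔ (¬s ∧ ((r ∧ ¬q) ∨ (¬r ∧ q)) ∧ ¬p) ∨ ((¬¬s ∨ ¬((r ∧ ¬q) ∨ (¬r ∧ q))) ∧ p)   [De Morgan]
⇔ (¬s ∧ ((r ∧ ¬q) ∨ (¬r ∧ q)) ∧ ¬p) ∨ ((s ∨ ¬((r ∧ ¬q) ∨ (¬r ∧ q))) ∧ p)   [double negation]
⇔ (¬s ∧ ((r ∧ ¬q) ∨ (¬r ∧ q)) ∧ ¬p) ∨ ((s ∨ (¬(r ∧ ¬q) ∧ ¬(¬r ∧ q))) ∧ p)   [De Morgan]
⇔ (¬s ∧ ((r ∧ ¬q) ∨ (¬r ∧ q)) ∧ ¬p) ∨ ((s ∨ ((¬r ∨ ¬¬q) ∧ ¬(¬r ∧ q))) ∧ p)   [De Morgan]
⇔ (¬s ∧ ((r ∧ ¬q) ∨ (¬r ∧ q)) ∧ ¬p) ∨ ((s ∨ ((¬r ∨ q) ∧ ¬(¬r ∧ q))) ∧ p)   [double negation]
⇔ (¬s ∧ ((r ∧ ¬q) ∨ (¬r ∧ q)) ∧ ¬p) ∨ ((s ∨ ((¬r ∨ q) ∧ (¬¬r ∨ ¬q))) ∧ p)   [De Morgan]
⇔ (¬s ∧ ((r ∧ ¬q) ∨ (¬r ∧ q)) ∧ ¬p) ∨ ((s ∨ ((¬r ∨ q) ∧ (r ∨ ¬q))) ∧ p)   [double negation]
⇔ (¬s ∧ r ∧ ¬q ∧ ¬p) ∨ (¬s ∧ ¬r ∧ q ∧ ¬p) ∨ (s ∧ p) ∨ (¬r ∧ r ∧ p) ∨ (¬r ∧ ¬q ∧ p) ∨ (q ∧ r ∧ p) ∨ (q ∧ ¬q ∧ p)   [distribute ∧ over ∨]
⇔ (¬s ∧ r ∧ ¬q ∧ ¬p) ∨ (¬s ∧ ¬r ∧ q ∧ ¬p) ∨ (s ∧ p) ∨ (¬r ∧ ¬q ∧ p) ∨ (q ∧ r ∧ p)   [simplify]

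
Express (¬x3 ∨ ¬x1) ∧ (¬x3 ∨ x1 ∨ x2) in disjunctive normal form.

¬x3 ∨ (¬x1 ∧ x2)

(¬x3 ∨ ¬x1) ∧ (¬x3 ∨ x1 ∨ x2)
= (¬x3 ∧ ¬x3) ∨ (¬x3 ∧ x1) ∨ (¬x3 ∧ x2) ∨ (¬x1 ∧ ¬x3) ∨ (¬x1 ∧ x1) ∨ (¬x1 ∧ x2)
= ¬x3 ∨ (¬x1 ∧ x2)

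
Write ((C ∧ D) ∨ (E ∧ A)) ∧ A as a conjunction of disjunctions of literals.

(C ∨ E) ∧ (D ∨ E) ∧ A

((C ∧ D) ∨ (E ∧ A)) ∧ A
= (C ∨ E) ∧ (C ∨ A) ∧ (D ∨ E) ∧ (D ∨ A) ∧ A   [distribute ∨ over ∧]
= (C ∨ E) ∧ (D ∨ E) ∧ A   [simplify]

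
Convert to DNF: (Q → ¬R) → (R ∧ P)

(Q ∧ R) ∨ (R ∧ P)

(Q → ¬R) → (R ∧ P)
⇔ ¬(Q → ¬R) ∨ (R ∧ P)
⇔ ¬(¬Q ∨ ¬R) ∨ (R ∧ P)
⇔ (¬¬Q ∧ ¬¬R) ∨ (R ∧ P)
⇔ (Q ∧ ¬¬R) ∨ (R ∧ P)
⇔ (Q ∧ R) ∨ (R ∧ P)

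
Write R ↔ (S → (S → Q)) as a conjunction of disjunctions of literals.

(¬R ∨ ¬S ∨ Q) ∧ (S ∨ R) ∧ (¬Q ∨ R)

R ↔ (S → (S → Q))
≡ (R → (S → (S → Q))) ∧ ((S → (S → Q)) → R)   [eliminate ↔]
≡ (¬R ∨ (S → (S → Q))) ∧ ((S → (S → Q)) → R)   [eliminate →]
≡ (¬R ∨ ¬S ∨ (S → Q)) ∧ ((S → (S → Q)) → R)   [eliminate →]
≡ (¬R ∨ ¬S ∨ ¬S ∨ Q) ∧ ((S → (S → Q)) → R)   [eliminate →]
≡ (¬R ∨ ¬S ∨ ¬S ∨ Q) ∧ (¬(S → (S → Q)) ∨ R)   [eliminate →]
≡ (¬R ∨ ¬S ∨ ¬S ∨ Q) ∧ (¬(¬S ∨ (S → Q)) ∨ R)   [eliminate →]
≡ (¬R ∨ ¬S ∨ ¬S ∨ Q) ∧ (¬(¬S ∨ ¬S ∨ Q) ∨ R)   [eliminate →]
≡ (¬R ∨ ¬S ∨ ¬S ∨ Q) ∧ ((¬¬S ∧ ¬¬S ∧ ¬Q) ∨ R)   [De Morgan]
≡ (¬R ∨ ¬S ∨ ¬S ∨ Q) ∧ ((S ∧ ¬¬S ∧ ¬Q) ∨ R)   [double negation]
≡ (¬R ∨ ¬S ∨ ¬S ∨ Q) ∧ ((S ∧ S ∧ ¬Q) ∨ R)   [double negation]
≡ (¬R ∨ ¬S ∨ ¬S ∨ Q) ∧ (S ∨ R) ∧ (S ∨ R) ∧ (¬Q ∨ R)   [distribute ∨ over ∧]
≡ (¬R ∨ ¬S ∨ Q) ∧ (S ∨ R) ∧ (¬Q ∨ R)   [simplify]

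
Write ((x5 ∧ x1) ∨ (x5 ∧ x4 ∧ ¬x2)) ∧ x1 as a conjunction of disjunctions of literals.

x5 ∧ x1

((x5 ∧ x1) ∨ (x5 ∧ x4 ∧ ¬x2)) ∧ x1
≡ (x5 ∨ x5) ∧ (x5 ∨ x4) ∧ (x5 ∨ ¬x2) ∧ (x1 ∨ x5) ∧ (x1 ∨ x4) ∧ (x1 ∨ ¬x2) ∧ x1   — distribute ∨ over ∧
≡ x5 ∧ x1   — simplify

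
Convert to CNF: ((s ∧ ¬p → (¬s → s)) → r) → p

¬r ∨ p

((s ∧ ¬p → (¬s → s)) → r) → p
⇔ ¬((s ∧ ¬p → (¬s → s)) → r) ∨ p   [eliminate →]
⇔ ¬(¬(s ∧ ¬p → (¬s → s)) ∨ r) ∨ p   [eliminate →]
⇔ ¬(¬(¬(s ∧ ¬p) ∨ (¬s → s)) ∨ r) ∨ p   [eliminate →]
⇔ ¬(¬(¬(s ∧ ¬p) ∨ ¬¬s ∨ s) ∨ r) ∨ p   [eliminate →]
⇔ ¬¬(¬(s ∧ ¬p) ∨ ¬¬s ∨ s) ∧ ¬r ∨ p   [De Morgan]
⇔ (¬(s ∧ ¬p) ∨ ¬¬s ∨ s) ∧ ¬r ∨ p   [double negation]
⇔ (¬s ∨ ¬¬p ∨ ¬¬s ∨ s) ∧ ¬r ∨ p   [De Morgan]
⇔ (¬s ∨ p ∨ ¬¬s ∨ s) ∧ ¬r ∨ p   [double negation]
⇔ (¬s ∨ p ∨ s ∨ s) ∧ ¬r ∨ p   [double negation]
⇔ (¬s ∨ p ∨ s ∨ s ∨ p) ∧ (¬r ∨ p)   [distribute ∨ over ∧]
⇔ ¬r ∨ p   [simplify]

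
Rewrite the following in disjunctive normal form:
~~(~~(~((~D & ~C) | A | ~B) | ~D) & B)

~~(~~(~((~D & ~C) | A | ~B) | ~D) & B)
≡ ~~(~((~D & ~C) | A | ~B) | ~D) & B   — double negation
≡ (~((~D & ~C) | A | ~B) | ~D) & B   — double negation
≡ ((~(~D & ~C) & ~A & ~~B) | ~D) & B   — De Morgan
≡ (((~~D | ~~C) & ~A & ~~B) | ~D) & B   — De Morgan
≡ (((D | ~~C) & ~A & ~~B) | ~D) & B   — double negation
≡ (((D | C) & ~A & ~~B) | ~D) & B   — double negation
≡ (((D | C) & ~A & B) | ~D) & B   — double negation
≡ (D & ~A & B & B) | (C & ~A & B & B) | (~D & B)   — distribute & over |
≡ (D & ~A & B) | (C & ~A & B) | (~D & B)   — simplify

(D & ~A & B) | (C & ~A & B) | (~D & B)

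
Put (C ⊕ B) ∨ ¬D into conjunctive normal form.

(C ⊕ B) ∨ ¬D
≡ ((C ∨ B) ∧ ¬(C ∧ B)) ∨ ¬D   (expand ⊕)
≡ ((C ∨ B) ∧ (¬C ∨ ¬B)) ∨ ¬D   (De Morgan)
≡ (C ∨ B ∨ ¬D) ∧ (¬C ∨ ¬B ∨ ¬D)   (distribute ∨ over ∧)

(C ∨ B ∨ ¬D) ∧ (¬C ∨ ¬B ∨ ¬D)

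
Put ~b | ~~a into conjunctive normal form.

~b | a

~b | ~~a
≡ ~b | a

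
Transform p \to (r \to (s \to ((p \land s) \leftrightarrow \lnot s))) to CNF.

\lnot p \lor \lnot r \lor \lnot s

p \to (r \to (s \to ((p \land s) \leftrightarrow \lnot s)))
= \lnot p \lor (r \to (s \to ((p \land s) \leftrightarrow \lnot s)))   [eliminate \to]
= \lnot p \lor \lnot r \lor (s \to ((p \land s) \leftrightarrow \lnot s))   [eliminate \to]
= \lnot p \lor \lnot r \lor \lnot s \lor ((p \land s) \leftrightarrow \lnot s)   [eliminate \to]
= \lnot p \lor \lnot r \lor \lnot s \lor (((p \land s) \to \lnot s) \land (\lnot s \to (p \land s)))   [eliminate \leftrightarrow]
= \lnot p \lor \lnot r \lor \lnot s \lor ((\lnot (p \land s) \lor \lnot s) \land (\lnot s \to (p \land s)))   [eliminate \to]
= \lnot p \lor \lnot r \lor \lnot s \lor ((\lnot (p \land s) \lor \lnot s) \land (\lnot \lnot s \lor (p \land s)))   [eliminate \to]
= \lnot p \lor \lnot r \lor \lnot s \lor ((\lnot p \lor \lnot s \lor \lnot s) \land (\lnot \lnot s \lor (p \land s)))   [De Morgan]
= \lnot p \lor \lnot r \lor \lnot s \lor ((\lnot p \lor \lnot s \lor \lnot s) \land (s \lor (p \land s)))   [double negation]
= (\lnot p \lor \lnot r \lor \lnot s \lor \lnot p \lor \lnot s \lor \lnot s) \land (\lnot p \lor \lnot r \lor \lnot s \lor s \lor p) \land (\lnot p \lor \lnot r \lor \lnot s \lor s \lor s)   [distribute \lor over \land]
= \lnot p \lor \lnot r \lor \lnot s   [simplify]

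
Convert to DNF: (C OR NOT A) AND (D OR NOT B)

(C AND D) OR (C AND NOT B) OR (NOT A AND D) OR (NOT A AND NOT B)

(C OR NOT A) AND (D OR NOT B)
≡ (C AND D) OR (C AND NOT B) OR (NOT A AND D) OR (NOT A AND NOT B)   [distribute AND over OR]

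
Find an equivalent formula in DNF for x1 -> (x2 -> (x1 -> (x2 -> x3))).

~x1 | ~x2 | x3

x1 -> (x2 -> (x1 -> (x2 -> x3)))
≡ ~x1 | (x2 -> (x1 -> (x2 -> x3)))   [eliminate ->]
≡ ~x1 | ~x2 | (x1 -> (x2 -> x3))   [eliminate ->]
≡ ~x1 | ~x2 | ~x1 | (x2 -> x3)   [eliminate ->]
≡ ~x1 | ~x2 | ~x1 | ~x2 | x3   [eliminate ->]
≡ ~x1 | ~x2 | x3   [simplify]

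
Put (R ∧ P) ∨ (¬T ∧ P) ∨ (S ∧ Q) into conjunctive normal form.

(R ∧ P) ∨ (¬T ∧ P) ∨ (S ∧ Q)
⇔ (R ∨ ¬T ∨ S) ∧ (R ∨ ¬T ∨ Q) ∧ (R ∨ P ∨ S) ∧ (R ∨ P ∨ Q) ∧ (P ∨ ¬T ∨ S) ∧ (P ∨ ¬T ∨ Q) ∧ (P ∨ P ∨ S) ∧ (P ∨ P ∨ Q)   [distribute ∨ over ∧]
⇔ (R ∨ ¬T ∨ S) ∧ (R ∨ ¬T ∨ Q) ∧ (P ∨ S) ∧ (P ∨ Q)   [simplify]

(R ∨ ¬T ∨ S) ∧ (R ∨ ¬T ∨ Q) ∧ (P ∨ S) ∧ (P ∨ Q)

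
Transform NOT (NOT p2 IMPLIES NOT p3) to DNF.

NOT p2 AND p3

NOT (NOT p2 IMPLIES NOT p3)
= NOT (NOT NOT p2 OR NOT p3)   [eliminate IMPLIES]
= NOT NOT NOT p2 AND NOT NOT p3   [De Morgan]
= NOT p2 AND NOT NOT p3   [double negation]
= NOT p2 AND p3   [double negation]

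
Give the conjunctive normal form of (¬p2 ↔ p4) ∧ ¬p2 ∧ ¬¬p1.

(p2 ∨ p4) ∧ ¬p2 ∧ p1

(¬p2 ↔ p4) ∧ ¬p2 ∧ ¬¬p1
≡ (¬p2 → p4) ∧ (p4 → ¬p2) ∧ ¬p2 ∧ ¬¬p1   [eliminate ↔]
≡ (¬¬p2 ∨ p4) ∧ (p4 → ¬p2) ∧ ¬p2 ∧ ¬¬p1   [eliminate →]
≡ (¬¬p2 ∨ p4) ∧ (¬p4 ∨ ¬p2) ∧ ¬p2 ∧ ¬¬p1   [eliminate →]
≡ (p2 ∨ p4) ∧ (¬p4 ∨ ¬p2) ∧ ¬p2 ∧ ¬¬p1   [double negation]
≡ (p2 ∨ p4) ∧ (¬p4 ∨ ¬p2) ∧ ¬p2 ∧ p1   [double negation]
≡ (p2 ∨ p4) ∧ ¬p2 ∧ p1   [simplify]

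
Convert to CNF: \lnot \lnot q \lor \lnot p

\lnot \lnot q \lor \lnot p
≡ q \lor \lnot p

q \lor \lnot p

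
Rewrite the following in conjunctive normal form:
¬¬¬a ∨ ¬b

¬¬¬a ∨ ¬b
= ¬a ∨ ¬b   [double negation]

¬a ∨ ¬b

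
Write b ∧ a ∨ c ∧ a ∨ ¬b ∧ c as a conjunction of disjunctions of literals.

b ∧ a ∨ c ∧ a ∨ ¬b ∧ c
= (b ∨ c ∨ ¬b) ∧ (b ∨ c ∨ c) ∧ (b ∨ a ∨ ¬b) ∧ (b ∨ a ∨ c) ∧ (a ∨ c ∨ ¬b) ∧ (a ∨ c ∨ c) ∧ (a ∨ a ∨ ¬b) ∧ (a ∨ a ∨ c)   [distribute ∨ over ∧]
= (b ∨ c) ∧ (a ∨ c) ∧ (a ∨ ¬b)   [simplify]

(b ∨ c) ∧ (a ∨ c) ∧ (a ∨ ¬b)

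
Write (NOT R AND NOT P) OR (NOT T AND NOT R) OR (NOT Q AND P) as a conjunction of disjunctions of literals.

(NOT R AND NOT P) OR (NOT T AND NOT R) OR (NOT Q AND P)
≡ (NOT R OR NOT T OR NOT Q) AND (NOT R OR NOT T OR P) AND (NOT R OR NOT R OR NOT Q) AND (NOT R OR NOT R OR P) AND (NOT P OR NOT T OR NOT Q) AND (NOT P OR NOT T OR P) AND (NOT P OR NOT R OR NOT Q) AND (NOT P OR NOT R OR P)   [distribute OR over AND]
≡ (NOT R OR NOT Q) AND (NOT R OR P) AND (NOT P OR NOT T OR NOT Q)   [simplify]

(NOT R OR NOT Q) AND (NOT R OR P) AND (NOT P OR NOT T OR NOT Q)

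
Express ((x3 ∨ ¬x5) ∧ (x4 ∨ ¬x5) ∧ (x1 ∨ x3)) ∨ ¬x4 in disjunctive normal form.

((x3 ∨ ¬x5) ∧ (x4 ∨ ¬x5) ∧ (x1 ∨ x3)) ∨ ¬x4
= (x3 ∧ x4 ∧ x1) ∨ (x3 ∧ x4 ∧ x3) ∨ (x3 ∧ ¬x5 ∧ x1) ∨ (x3 ∧ ¬x5 ∧ x3) ∨ (¬x5 ∧ x4 ∧ x1) ∨ (¬x5 ∧ x4 ∧ x3) ∨ (¬x5 ∧ ¬x5 ∧ x1) ∨ (¬x5 ∧ ¬x5 ∧ x3) ∨ ¬x4   [distribute ∧ over ∨]
= (x3 ∧ x4) ∨ (x3 ∧ ¬x5) ∨ (¬x5 ∧ x1) ∨ ¬x4   [simplify]

(x3 ∧ x4) ∨ (x3 ∧ ¬x5) ∨ (¬x5 ∧ x1) ∨ ¬x4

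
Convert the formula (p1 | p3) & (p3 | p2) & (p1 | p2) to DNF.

(p1 & p3) | (p1 & p2) | (p3 & p2)

(p1 | p3) & (p3 | p2) & (p1 | p2)
⇔ (p1 & p3 & p1) | (p1 & p3 & p2) | (p1 & p2 & p1) | (p1 & p2 & p2) | (p3 & p3 & p1) | (p3 & p3 & p2) | (p3 & p2 & p1) | (p3 & p2 & p2)   (distribute & over |)
⇔ (p1 & p3) | (p1 & p2) | (p3 & p2)   (simplify)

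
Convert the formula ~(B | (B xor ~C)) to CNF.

~B & (C | B)

~(B | (B xor ~C))
= ~(B | ((B | ~C) & ~(B & ~C)))   [expand xor]
= ~B & ~((B | ~C) & ~(B & ~C))   [De Morgan]
= ~B & (~(B | ~C) | ~~(B & ~C))   [De Morgan]
= ~B & ((~B & ~~C) | ~~(B & ~C))   [De Morgan]
= ~B & ((~B & C) | ~~(B & ~C))   [double negation]
= ~B & ((~B & C) | (B & ~C))   [double negation]
= ~B & (~B | B) & (~B | ~C) & (C | B) & (C | ~C)   [distribute | over &]
= ~B & (C | B)   [simplify]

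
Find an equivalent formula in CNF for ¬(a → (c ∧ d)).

¬(a → (c ∧ d))
= ¬(¬a ∨ (c ∧ d))
= ¬¬a ∧ ¬(c ∧ d)
= a ∧ ¬(c ∧ d)
= a ∧ (¬c ∨ ¬d)

a ∧ (¬c ∨ ¬d)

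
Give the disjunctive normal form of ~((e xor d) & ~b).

~((e xor d) & ~b)
≡ ~(((e & ~d) | (~e & d)) & ~b)   (expand xor)
≡ ~((e & ~d) | (~e & d)) | ~~b   (De Morgan)
≡ (~(e & ~d) & ~(~e & d)) | ~~b   (De Morgan)
≡ ((~e | ~~d) & ~(~e & d)) | ~~b   (De Morgan)
≡ ((~e | d) & ~(~e & d)) | ~~b   (double negation)
≡ ((~e | d) & (~~e | ~d)) | ~~b   (De Morgan)
≡ ((~e | d) & (e | ~d)) | ~~b   (double negation)
≡ ((~e | d) & (e | ~d)) | b   (double negation)
≡ (~e & e) | (~e & ~d) | (d & e) | (d & ~d) | b   (distribute & over |)
≡ (~e & ~d) | (d & e) | b   (simplify)

(~e & ~d) | (d & e) | b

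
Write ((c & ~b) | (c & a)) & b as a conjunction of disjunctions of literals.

c & (~b | a) & b

((c & ~b) | (c & a)) & b
≡ (c | c) & (c | a) & (~b | c) & (~b | a) & b
≡ c & (~b | a) & b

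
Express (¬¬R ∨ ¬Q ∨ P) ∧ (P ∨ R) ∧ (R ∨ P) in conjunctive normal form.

P ∨ R

(¬¬R ∨ ¬Q ∨ P) ∧ (P ∨ R) ∧ (R ∨ P)
= (R ∨ ¬Q ∨ P) ∧ (P ∨ R) ∧ (R ∨ P)   [double negation]
= P ∨ R   [simplify]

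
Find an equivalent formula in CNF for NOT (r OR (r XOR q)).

NOT (r OR (r XOR q))
≡ NOT (r OR ((r OR q) AND NOT (r AND q)))   — expand XOR
≡ NOT r AND NOT ((r OR q) AND NOT (r AND q))   — De Morgan
≡ NOT r AND (NOT (r OR q) OR NOT NOT (r AND q))   — De Morgan
≡ NOT r AND ((NOT r AND NOT q) OR NOT NOT (r AND q))   — De Morgan
≡ NOT r AND ((NOT r AND NOT q) OR (r AND q))   — double negation
≡ NOT r AND (NOT r OR r) AND (NOT r OR q) AND (NOT q OR r) AND (NOT q OR q)   — distribute OR over AND
≡ NOT r AND (NOT q OR r)   — simplify

NOT r AND (NOT q OR r)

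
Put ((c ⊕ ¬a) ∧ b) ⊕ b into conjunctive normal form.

((c ⊕ ¬a) ∧ b) ⊕ b
≡ (((c ⊕ ¬a) ∧ b) ∨ b) ∧ ¬((c ⊕ ¬a) ∧ b ∧ b)
≡ (((c ∨ ¬a) ∧ ¬(c ∧ ¬a) ∧ b) ∨ b) ∧ ¬((c ⊕ ¬a) ∧ b ∧ b)
≡ (((c ∨ ¬a) ∧ ¬(c ∧ ¬a) ∧ b) ∨ b) ∧ ¬((c ∨ ¬a) ∧ ¬(c ∧ ¬a) ∧ b ∧ b)
≡ (((c ∨ ¬a) ∧ (¬c ∨ ¬¬a) ∧ b) ∨ b) ∧ ¬((c ∨ ¬a) ∧ ¬(c ∧ ¬a) ∧ b ∧ b)
≡ (((c ∨ ¬a) ∧ (¬c ∨ a) ∧ b) ∨ b) ∧ ¬((c ∨ ¬a) ∧ ¬(c ∧ ¬a) ∧ b ∧ b)
≡ (((c ∨ ¬a) ∧ (¬c ∨ a) ∧ b) ∨ b) ∧ (¬(c ∨ ¬a) ∨ ¬¬(c ∧ ¬a) ∨ ¬b ∨ ¬b)
≡ (((c ∨ ¬a) ∧ (¬c ∨ a) ∧ b) ∨ b) ∧ ((¬c ∧ ¬¬a) ∨ ¬¬(c ∧ ¬a) ∨ ¬b ∨ ¬b)
≡ (((c ∨ ¬a) ∧ (¬c ∨ a) ∧ b) ∨ b) ∧ ((¬c ∧ a) ∨ ¬¬(c ∧ ¬a) ∨ ¬b ∨ ¬b)
≡ (((c ∨ ¬a) ∧ (¬c ∨ a) ∧ b) ∨ b) ∧ ((¬c ∧ a) ∨ (c ∧ ¬a) ∨ ¬b ∨ ¬b)
≡ (c ∨ ¬a ∨ b) ∧ (¬c ∨ a ∨ b) ∧ (b ∨ b) ∧ (¬c ∨ c ∨ ¬b ∨ ¬b) ∧ (¬c ∨ ¬a ∨ ¬b ∨ ¬b) ∧ (a ∨ c ∨ ¬b ∨ ¬b) ∧ (a ∨ ¬a ∨ ¬b ∨ ¬b)
≡ b ∧ (¬c ∨ ¬a ∨ ¬b) ∧ (a ∨ c ∨ ¬b)

b ∧ (¬c ∨ ¬a ∨ ¬b) ∧ (a ∨ c ∨ ¬b)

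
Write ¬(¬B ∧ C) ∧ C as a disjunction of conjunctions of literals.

¬(¬B ∧ C) ∧ C
⇔ (¬¬B ∨ ¬C) ∧ C
⇔ (B ∨ ¬C) ∧ C
⇔ (B ∧ C) ∨ (¬C ∧ C)
⇔ B ∧ C

B ∧ C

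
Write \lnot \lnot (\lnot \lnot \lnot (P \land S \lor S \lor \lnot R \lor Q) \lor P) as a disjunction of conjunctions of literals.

\lnot S \land R \land \lnot Q \lor P

\lnot \lnot (\lnot \lnot \lnot (P \land S \lor S \lor \lnot R \lor Q) \lor P)
⇔ \lnot \lnot \lnot (P \land S \lor S \lor \lnot R \lor Q) \lor P
⇔ \lnot (P \land S \lor S \lor \lnot R \lor Q) \lor P
⇔ \lnot (P \land S) \land \lnot S \land \lnot \lnot R \land \lnot Q \lor P
⇔ (\lnot P \lor \lnot S) \land \lnot S \land \lnot \lnot R \land \lnot Q \lor P
⇔ (\lnot P \lor \lnot S) \land \lnot S \land R \land \lnot Q \lor P
⇔ \lnot P \land \lnot S \land R \land \lnot Q \lor \lnot S \land \lnot S \land R \land \lnot Q \lor P
⇔ \lnot S \land R \land \lnot Q \lor P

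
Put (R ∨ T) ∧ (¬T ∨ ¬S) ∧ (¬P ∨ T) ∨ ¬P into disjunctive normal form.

(R ∨ T) ∧ (¬T ∨ ¬S) ∧ (¬P ∨ T) ∨ ¬P
= R ∧ ¬T ∧ ¬P ∨ R ∧ ¬T ∧ T ∨ R ∧ ¬S ∧ ¬P ∨ R ∧ ¬S ∧ T ∨ T ∧ ¬T ∧ ¬P ∨ T ∧ ¬T ∧ T ∨ T ∧ ¬S ∧ ¬P ∨ T ∧ ¬S ∧ T ∨ ¬P   — distribute ∧ over ∨
= T ∧ ¬S ∨ ¬P   — simplify

T ∧ ¬S ∨ ¬P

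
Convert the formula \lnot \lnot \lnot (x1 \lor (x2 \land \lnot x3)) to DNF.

(\lnot x1 \land \lnot x2) \lor (\lnot x1 \land x3)

\lnot \lnot \lnot (x1 \lor (x2 \land \lnot x3))
⇔ \lnot (x1 \lor (x2 \land \lnot x3))   [double negation]
⇔ \lnot x1 \land \lnot (x2 \land \lnot x3)   [De Morgan]
⇔ \lnot x1 \land (\lnot x2 \lor \lnot \lnot x3)   [De Morgan]
⇔ \lnot x1 \land (\lnot x2 \lor x3)   [double negation]
⇔ (\lnot x1 \land \lnot x2) \lor (\lnot x1 \land x3)   [distribute \land over \lor]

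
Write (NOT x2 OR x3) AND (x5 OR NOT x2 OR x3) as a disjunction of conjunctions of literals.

(NOT x2 OR x3) AND (x5 OR NOT x2 OR x3)
≡ (NOT x2 AND x5) OR (NOT x2 AND NOT x2) OR (NOT x2 AND x3) OR (x3 AND x5) OR (x3 AND NOT x2) OR (x3 AND x3)   (distribute AND over OR)
≡ NOT x2 OR x3   (simplify)

NOT x2 OR x3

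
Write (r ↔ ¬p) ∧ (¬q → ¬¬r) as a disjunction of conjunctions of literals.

(¬r ∧ p ∧ q) ∨ (¬p ∧ r)

(r ↔ ¬p) ∧ (¬q → ¬¬r)
≡ (r → ¬p) ∧ (¬p → r) ∧ (¬q → ¬¬r)   (eliminate ↔)
≡ (¬r ∨ ¬p) ∧ (¬p → r) ∧ (¬q → ¬¬r)   (eliminate →)
≡ (¬r ∨ ¬p) ∧ (¬¬p ∨ r) ∧ (¬q → ¬¬r)   (eliminate →)
≡ (¬r ∨ ¬p) ∧ (¬¬p ∨ r) ∧ (¬¬q ∨ ¬¬r)   (eliminate →)
≡ (¬r ∨ ¬p) ∧ (p ∨ r) ∧ (¬¬q ∨ ¬¬r)   (double negation)
≡ (¬r ∨ ¬p) ∧ (p ∨ r) ∧ (q ∨ ¬¬r)   (double negation)
≡ (¬r ∨ ¬p) ∧ (p ∨ r) ∧ (q ∨ r)   (double negation)
≡ (¬r ∧ p ∧ q) ∨ (¬r ∧ p ∧ r) ∨ (¬r ∧ r ∧ q) ∨ (¬r ∧ r ∧ r) ∨ (¬p ∧ p ∧ q) ∨ (¬p ∧ p ∧ r) ∨ (¬p ∧ r ∧ q) ∨ (¬p ∧ r ∧ r)   (distribute ∧ over ∨)
≡ (¬r ∧ p ∧ q) ∨ (¬p ∧ r)   (simplify)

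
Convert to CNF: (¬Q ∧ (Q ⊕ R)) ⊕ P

(¬Q ∧ (Q ⊕ R)) ⊕ P
≡ ((¬Q ∧ (Q ⊕ R)) ∨ P) ∧ ¬(¬Q ∧ (Q ⊕ R) ∧ P)   [expand ⊕]
≡ ((¬Q ∧ (Q ∨ R) ∧ ¬(Q ∧ R)) ∨ P) ∧ ¬(¬Q ∧ (Q ⊕ R) ∧ P)   [expand ⊕]
≡ ((¬Q ∧ (Q ∨ R) ∧ ¬(Q ∧ R)) ∨ P) ∧ ¬(¬Q ∧ (Q ∨ R) ∧ ¬(Q ∧ R) ∧ P)   [expand ⊕]
≡ ((¬Q ∧ (Q ∨ R) ∧ (¬Q ∨ ¬R)) ∨ P) ∧ ¬(¬Q ∧ (Q ∨ R) ∧ ¬(Q ∧ R) ∧ P)   [De Morgan]
≡ ((¬Q ∧ (Q ∨ R) ∧ (¬Q ∨ ¬R)) ∨ P) ∧ (¬¬Q ∨ ¬(Q ∨ R) ∨ ¬¬(Q ∧ R) ∨ ¬P)   [De Morgan]
≡ ((¬Q ∧ (Q ∨ R) ∧ (¬Q ∨ ¬R)) ∨ P) ∧ (Q ∨ ¬(Q ∨ R) ∨ ¬¬(Q ∧ R) ∨ ¬P)   [double negation]
≡ ((¬Q ∧ (Q ∨ R) ∧ (¬Q ∨ ¬R)) ∨ P) ∧ (Q ∨ (¬Q ∧ ¬R) ∨ ¬¬(Q ∧ R) ∨ ¬P)   [De Morgan]
≡ ((¬Q ∧ (Q ∨ R) ∧ (¬Q ∨ ¬R)) ∨ P) ∧ (Q ∨ (¬Q ∧ ¬R) ∨ (Q ∧ R) ∨ ¬P)   [double negation]
≡ (¬Q ∨ P) ∧ (Q ∨ R ∨ P) ∧ (¬Q ∨ ¬R ∨ P) ∧ (Q ∨ ¬Q ∨ Q ∨ ¬P) ∧ (Q ∨ ¬Q ∨ R ∨ ¬P) ∧ (Q ∨ ¬R ∨ Q ∨ ¬P) ∧ (Q ∨ ¬R ∨ R ∨ ¬P)   [distribute ∨ over ∧]
≡ (¬Q ∨ P) ∧ (Q ∨ R ∨ P) ∧ (Q ∨ ¬R ∨ ¬P)   [simplify]

(¬Q ∨ P) ∧ (Q ∨ R ∨ P) ∧ (Q ∨ ¬R ∨ ¬P)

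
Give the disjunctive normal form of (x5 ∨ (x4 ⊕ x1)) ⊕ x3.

(x5 ∨ (x4 ⊕ x1)) ⊕ x3
= ((x5 ∨ (x4 ⊕ x1)) ∧ ¬x3) ∨ (¬(x5 ∨ (x4 ⊕ x1)) ∧ x3)   (expand ⊕)
= ((x5 ∨ (x4 ∧ ¬x1) ∨ (¬x4 ∧ x1)) ∧ ¬x3) ∨ (¬(x5 ∨ (x4 ⊕ x1)) ∧ x3)   (expand ⊕)
= ((x5 ∨ (x4 ∧ ¬x1) ∨ (¬x4 ∧ x1)) ∧ ¬x3) ∨ (¬(x5 ∨ (x4 ∧ ¬x1) ∨ (¬x4 ∧ x1)) ∧ x3)   (expand ⊕)
= ((x5 ∨ (x4 ∧ ¬x1) ∨ (¬x4 ∧ x1)) ∧ ¬x3) ∨ (¬x5 ∧ ¬(x4 ∧ ¬x1) ∧ ¬(¬x4 ∧ x1) ∧ x3)   (De Morgan)
= ((x5 ∨ (x4 ∧ ¬x1) ∨ (¬x4 ∧ x1)) ∧ ¬x3) ∨ (¬x5 ∧ (¬x4 ∨ ¬¬x1) ∧ ¬(¬x4 ∧ x1) ∧ x3)   (De Morgan)
= ((x5 ∨ (x4 ∧ ¬x1) ∨ (¬x4 ∧ x1)) ∧ ¬x3) ∨ (¬x5 ∧ (¬x4 ∨ x1) ∧ ¬(¬x4 ∧ x1) ∧ x3)   (double negation)
= ((x5 ∨ (x4 ∧ ¬x1) ∨ (¬x4 ∧ x1)) ∧ ¬x3) ∨ (¬x5 ∧ (¬x4 ∨ x1) ∧ (¬¬x4 ∨ ¬x1) ∧ x3)   (De Morgan)
= ((x5 ∨ (x4 ∧ ¬x1) ∨ (¬x4 ∧ x1)) ∧ ¬x3) ∨ (¬x5 ∧ (¬x4 ∨ x1) ∧ (x4 ∨ ¬x1) ∧ x3)   (double negation)
= (x5 ∧ ¬x3) ∨ (x4 ∧ ¬x1 ∧ ¬x3) ∨ (¬x4 ∧ x1 ∧ ¬x3) ∨ (¬x5 ∧ ¬x4 ∧ x4 ∧ x3) ∨ (¬x5 ∧ ¬x4 ∧ ¬x1 ∧ x3) ∨ (¬x5 ∧ x1 ∧ x4 ∧ x3) ∨ (¬x5 ∧ x1 ∧ ¬x1 ∧ x3)   (distribute ∧ over ∨)
= (x5 ∧ ¬x3) ∨ (x4 ∧ ¬x1 ∧ ¬x3) ∨ (¬x4 ∧ x1 ∧ ¬x3) ∨ (¬x5 ∧ ¬x4 ∧ ¬x1 ∧ x3) ∨ (¬x5 ∧ x1 ∧ x4 ∧ x3)   (simplify)

(x5 ∧ ¬x3) ∨ (x4 ∧ ¬x1 ∧ ¬x3) ∨ (¬x4 ∧ x1 ∧ ¬x3) ∨ (¬x5 ∧ ¬x4 ∧ ¬x1 ∧ x3) ∨ (¬x5 ∧ x1 ∧ x4 ∧ x3)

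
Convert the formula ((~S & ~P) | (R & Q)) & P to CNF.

((~S & ~P) | (R & Q)) & P
≡ (~S | R) & (~S | Q) & (~P | R) & (~P | Q) & P   — distribute | over &

(~S | R) & (~S | Q) & (~P | R) & (~P | Q) & P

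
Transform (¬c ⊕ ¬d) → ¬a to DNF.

(¬c ⊕ ¬d) → ¬a
= ¬(¬c ⊕ ¬d) ∨ ¬a   (eliminate →)
= ¬((¬c ∧ ¬¬d) ∨ (¬¬c ∧ ¬d)) ∨ ¬a   (expand ⊕)
= (¬(¬c ∧ ¬¬d) ∧ ¬(¬¬c ∧ ¬d)) ∨ ¬a   (De Morgan)
= ((¬¬c ∨ ¬¬¬d) ∧ ¬(¬¬c ∧ ¬d)) ∨ ¬a   (De Morgan)
= ((c ∨ ¬¬¬d) ∧ ¬(¬¬c ∧ ¬d)) ∨ ¬a   (double negation)
= ((c ∨ ¬d) ∧ ¬(¬¬c ∧ ¬d)) ∨ ¬a   (double negation)
= ((c ∨ ¬d) ∧ (¬¬¬c ∨ ¬¬d)) ∨ ¬a   (De Morgan)
= ((c ∨ ¬d) ∧ (¬c ∨ ¬¬d)) ∨ ¬a   (double negation)
= ((c ∨ ¬d) ∧ (¬c ∨ d)) ∨ ¬a   (double negation)
= (c ∧ ¬c) ∨ (c ∧ d) ∨ (¬d ∧ ¬c) ∨ (¬d ∧ d) ∨ ¬a   (distribute ∧ over ∨)
= (c ∧ d) ∨ (¬d ∧ ¬c) ∨ ¬a   (simplify)

(c ∧ d) ∨ (¬d ∧ ¬c) ∨ ¬a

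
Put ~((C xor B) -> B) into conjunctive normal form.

(C | B) & ~B

~((C xor B) -> B)
⇔ ~(~(C xor B) | B)   [eliminate ->]
⇔ ~(~((C | B) & ~(C & B)) | B)   [expand xor]
⇔ ~~((C | B) & ~(C & B)) & ~B   [De Morgan]
⇔ (C | B) & ~(C & B) & ~B   [double negation]
⇔ (C | B) & (~C | ~B) & ~B   [De Morgan]
⇔ (C | B) & ~B   [simplify]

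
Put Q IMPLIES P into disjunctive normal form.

NOT Q OR P

Q IMPLIES P
= NOT Q OR P   [eliminate IMPLIES]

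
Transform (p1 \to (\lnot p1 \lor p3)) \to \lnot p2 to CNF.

(p1 \to (\lnot p1 \lor p3)) \to \lnot p2
≡ \lnot (p1 \to (\lnot p1 \lor p3)) \lor \lnot p2   — eliminate \to
≡ \lnot (\lnot p1 \lor \lnot p1 \lor p3) \lor \lnot p2   — eliminate \to
≡ (\lnot \lnot p1 \land \lnot \lnot p1 \land \lnot p3) \lor \lnot p2   — De Morgan
≡ (p1 \land \lnot \lnot p1 \land \lnot p3) \lor \lnot p2   — double negation
≡ (p1 \land p1 \land \lnot p3) \lor \lnot p2   — double negation
≡ (p1 \lor \lnot p2) \land (p1 \lor \lnot p2) \land (\lnot p3 \lor \lnot p2)   — distribute \lor over \land
≡ (p1 \lor \lnot p2) \land (\lnot p3 \lor \lnot p2)   — simplify

(p1 \lor \lnot p2) \land (\lnot p3 \lor \lnot p2)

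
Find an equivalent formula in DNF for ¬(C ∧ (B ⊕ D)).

¬(C ∧ (B ⊕ D))
⇔ ¬(C ∧ ((B ∧ ¬D) ∨ (¬B ∧ D)))   [expand ⊕]
⇔ ¬C ∨ ¬((B ∧ ¬D) ∨ (¬B ∧ D))   [De Morgan]
⇔ ¬C ∨ (¬(B ∧ ¬D) ∧ ¬(¬B ∧ D))   [De Morgan]
⇔ ¬C ∨ ((¬B ∨ ¬¬D) ∧ ¬(¬B ∧ D))   [De Morgan]
⇔ ¬C ∨ ((¬B ∨ D) ∧ ¬(¬B ∧ D))   [double negation]
⇔ ¬C ∨ ((¬B ∨ D) ∧ (¬¬B ∨ ¬D))   [De Morgan]
⇔ ¬C ∨ ((¬B ∨ D) ∧ (B ∨ ¬D))   [double negation]
⇔ ¬C ∨ (¬B ∧ B) ∨ (¬B ∧ ¬D) ∨ (D ∧ B) ∨ (D ∧ ¬D)   [distribute ∧ over ∨]
⇔ ¬C ∨ (¬B ∧ ¬D) ∨ (D ∧ B)   [simplify]

¬C ∨ (¬B ∧ ¬D) ∨ (D ∧ B)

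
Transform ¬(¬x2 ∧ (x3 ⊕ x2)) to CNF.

x2 ∨ ¬x3

¬(¬x2 ∧ (x3 ⊕ x2))
≡ ¬(¬x2 ∧ (x3 ∨ x2) ∧ ¬(x3 ∧ x2))   [expand ⊕]
≡ ¬¬x2 ∨ ¬(x3 ∨ x2) ∨ ¬¬(x3 ∧ x2)   [De Morgan]
≡ x2 ∨ ¬(x3 ∨ x2) ∨ ¬¬(x3 ∧ x2)   [double negation]
≡ x2 ∨ ¬x3 ∧ ¬x2 ∨ ¬¬(x3 ∧ x2)   [De Morgan]
≡ x2 ∨ ¬x3 ∧ ¬x2 ∨ x3 ∧ x2   [double negation]
≡ (x2 ∨ ¬x3 ∨ x3) ∧ (x2 ∨ ¬x3 ∨ x2) ∧ (x2 ∨ ¬x2 ∨ x3) ∧ (x2 ∨ ¬x2 ∨ x2)   [distribute ∨ over ∧]
≡ x2 ∨ ¬x3   [simplify]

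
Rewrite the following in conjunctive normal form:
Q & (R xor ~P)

Q & (R xor ~P)
≡ Q & (R | ~P) & ~(R & ~P)   [expand xor]
≡ Q & (R | ~P) & (~R | ~~P)   [De Morgan]
≡ Q & (R | ~P) & (~R | P)   [double negation]

Q & (R | ~P) & (~R | P)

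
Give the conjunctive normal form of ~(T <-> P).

~(T <-> P)
= ~((T -> P) & (P -> T))   [eliminate <->]
= ~((~T | P) & (P -> T))   [eliminate ->]
= ~((~T | P) & (~P | T))   [eliminate ->]
= ~(~T | P) | ~(~P | T)   [De Morgan]
= (~~T & ~P) | ~(~P | T)   [De Morgan]
= (T & ~P) | ~(~P | T)   [double negation]
= (T & ~P) | (~~P & ~T)   [De Morgan]
= (T & ~P) | (P & ~T)   [double negation]
= (T | P) & (T | ~T) & (~P | P) & (~P | ~T)   [distribute | over &]
= (T | P) & (~P | ~T)   [simplify]

(T | P) & (~P | ~T)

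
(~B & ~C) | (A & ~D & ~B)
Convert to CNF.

(~B & ~C) | (A & ~D & ~B)
= (~B | A) & (~B | ~D) & (~B | ~B) & (~C | A) & (~C | ~D) & (~C | ~B)   [distribute | over &]
= ~B & (~C | A) & (~C | ~D)   [simplify]

~B & (~C | A) & (~C | ~D)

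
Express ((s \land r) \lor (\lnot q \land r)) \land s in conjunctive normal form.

r \land s

((s \land r) \lor (\lnot q \land r)) \land s
≡ (s \lor \lnot q) \land (s \lor r) \land (r \lor \lnot q) \land (r \lor r) \land s   [distribute \lor over \land]
≡ r \land s   [simplify]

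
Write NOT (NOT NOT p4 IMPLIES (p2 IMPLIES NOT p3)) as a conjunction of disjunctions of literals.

NOT (NOT NOT p4 IMPLIES (p2 IMPLIES NOT p3))
≡ NOT (NOT NOT NOT p4 OR (p2 IMPLIES NOT p3))   [eliminate IMPLIES]
≡ NOT (NOT NOT NOT p4 OR NOT p2 OR NOT p3)   [eliminate IMPLIES]
≡ NOT NOT NOT NOT p4 AND NOT NOT p2 AND NOT NOT p3   [De Morgan]
≡ NOT NOT p4 AND NOT NOT p2 AND NOT NOT p3   [double negation]
≡ p4 AND NOT NOT p2 AND NOT NOT p3   [double negation]
≡ p4 AND p2 AND NOT NOT p3   [double negation]
≡ p4 AND p2 AND p3   [double negation]

p4 AND p2 AND p3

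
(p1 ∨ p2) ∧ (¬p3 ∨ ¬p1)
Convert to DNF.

(p1 ∨ p2) ∧ (¬p3 ∨ ¬p1)
= (p1 ∧ ¬p3) ∨ (p1 ∧ ¬p1) ∨ (p2 ∧ ¬p3) ∨ (p2 ∧ ¬p1)   — distribute ∧ over ∨
= (p1 ∧ ¬p3) ∨ (p2 ∧ ¬p3) ∨ (p2 ∧ ¬p1)   — simplify

(p1 ∧ ¬p3) ∨ (p2 ∧ ¬p3) ∨ (p2 ∧ ¬p1)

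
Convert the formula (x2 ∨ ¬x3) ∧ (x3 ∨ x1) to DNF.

(x2 ∧ x3) ∨ (x2 ∧ x1) ∨ (¬x3 ∧ x1)

(x2 ∨ ¬x3) ∧ (x3 ∨ x1)
= (x2 ∧ x3) ∨ (x2 ∧ x1) ∨ (¬x3 ∧ x3) ∨ (¬x3 ∧ x1)
= (x2 ∧ x3) ∨ (x2 ∧ x1) ∨ (¬x3 ∧ x1)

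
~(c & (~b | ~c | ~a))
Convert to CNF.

~(c & (~b | ~c | ~a))
⇔ ~c | ~(~b | ~c | ~a)   — De Morgan
⇔ ~c | (~~b & ~~c & ~~a)   — De Morgan
⇔ ~c | (b & ~~c & ~~a)   — double negation
⇔ ~c | (b & c & ~~a)   — double negation
⇔ ~c | (b & c & a)   — double negation
⇔ (~c | b) & (~c | c) & (~c | a)   — distribute | over &
⇔ (~c | b) & (~c | a)   — simplify

(~c | b) & (~c | a)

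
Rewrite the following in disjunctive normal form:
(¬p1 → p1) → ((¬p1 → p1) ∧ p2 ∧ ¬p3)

¬p1 ∨ (p1 ∧ p2 ∧ ¬p3)

(¬p1 → p1) → ((¬p1 → p1) ∧ p2 ∧ ¬p3)
≡ ¬(¬p1 → p1) ∨ ((¬p1 → p1) ∧ p2 ∧ ¬p3)   — eliminate →
≡ ¬(¬¬p1 ∨ p1) ∨ ((¬p1 → p1) ∧ p2 ∧ ¬p3)   — eliminate →
≡ ¬(¬¬p1 ∨ p1) ∨ ((¬¬p1 ∨ p1) ∧ p2 ∧ ¬p3)   — eliminate →
≡ (¬¬¬p1 ∧ ¬p1) ∨ ((¬¬p1 ∨ p1) ∧ p2 ∧ ¬p3)   — De Morgan
≡ (¬p1 ∧ ¬p1) ∨ ((¬¬p1 ∨ p1) ∧ p2 ∧ ¬p3)   — double negation
≡ (¬p1 ∧ ¬p1) ∨ ((p1 ∨ p1) ∧ p2 ∧ ¬p3)   — double negation
≡ (¬p1 ∧ ¬p1) ∨ (p1 ∧ p2 ∧ ¬p3) ∨ (p1 ∧ p2 ∧ ¬p3)   — distribute ∧ over ∨
≡ ¬p1 ∨ (p1 ∧ p2 ∧ ¬p3)   — simplify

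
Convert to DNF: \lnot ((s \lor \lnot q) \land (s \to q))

(\lnot s \land q) \lor (s \land \lnot q)

\lnot ((s \lor \lnot q) \land (s \to q))
= \lnot ((s \lor \lnot q) \land (\lnot s \lor q))   [eliminate \to]
= \lnot (s \lor \lnot q) \lor \lnot (\lnot s \lor q)   [De Morgan]
= (\lnot s \land \lnot \lnot q) \lor \lnot (\lnot s \lor q)   [De Morgan]
= (\lnot s \land q) \lor \lnot (\lnot s \lor q)   [double negation]
= (\lnot s \land q) \lor (\lnot \lnot s \land \lnot q)   [De Morgan]
= (\lnot s \land q) \lor (s \land \lnot q)   [double negation]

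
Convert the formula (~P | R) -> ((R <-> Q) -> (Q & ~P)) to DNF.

(~P | R) -> ((R <-> Q) -> (Q & ~P))
≡ ~(~P | R) | ((R <-> Q) -> (Q & ~P))
≡ ~(~P | R) | ~(R <-> Q) | (Q & ~P)
≡ ~(~P | R) | ~((R -> Q) & (Q -> R)) | (Q & ~P)
≡ ~(~P | R) | ~((~R | Q) & (Q -> R)) | (Q & ~P)
≡ ~(~P | R) | ~((~R | Q) & (~Q | R)) | (Q & ~P)
≡ (~~P & ~R) | ~((~R | Q) & (~Q | R)) | (Q & ~P)
≡ (P & ~R) | ~((~R | Q) & (~Q | R)) | (Q & ~P)
≡ (P & ~R) | ~(~R | Q) | ~(~Q | R) | (Q & ~P)
≡ (P & ~R) | (~~R & ~Q) | ~(~Q | R) | (Q & ~P)
≡ (P & ~R) | (R & ~Q) | ~(~Q | R) | (Q & ~P)
≡ (P & ~R) | (R & ~Q) | (~~Q & ~R) | (Q & ~P)
≡ (P & ~R) | (R & ~Q) | (Q & ~R) | (Q & ~P)

(P & ~R) | (R & ~Q) | (Q & ~R) | (Q & ~P)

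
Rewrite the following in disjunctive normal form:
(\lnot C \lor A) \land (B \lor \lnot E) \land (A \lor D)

(\lnot C \lor A) \land (B \lor \lnot E) \land (A \lor D)
≡ (\lnot C \land B \land A) \lor (\lnot C \land B \land D) \lor (\lnot C \land \lnot E \land A) \lor (\lnot C \land \lnot E \land D) \lor (A \land B \land A) \lor (A \land B \land D) \lor (A \land \lnot E \land A) \lor (A \land \lnot E \land D)   (distribute \land over \lor)
≡ (\lnot C \land B \land D) \lor (\lnot C \land \lnot E \land D) \lor (A \land B) \lor (A \land \lnot E)   (simplify)

(\lnot C \land B \land D) \lor (\lnot C \land \lnot E \land D) \lor (A \land B) \lor (A \land \lnot E)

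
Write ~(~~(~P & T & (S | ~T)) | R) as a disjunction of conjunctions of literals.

(P & ~R) | (~T & ~R) | (~S & T & ~R)

~(~~(~P & T & (S | ~T)) | R)
≡ ~~~(~P & T & (S | ~T)) & ~R   — De Morgan
≡ ~(~P & T & (S | ~T)) & ~R   — double negation
≡ (~~P | ~T | ~(S | ~T)) & ~R   — De Morgan
≡ (P | ~T | ~(S | ~T)) & ~R   — double negation
≡ (P | ~T | (~S & ~~T)) & ~R   — De Morgan
≡ (P | ~T | (~S & T)) & ~R   — double negation
≡ (P & ~R) | (~T & ~R) | (~S & T & ~R)   — distribute & over |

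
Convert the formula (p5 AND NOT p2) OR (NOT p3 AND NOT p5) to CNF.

(p5 OR NOT p3) AND (NOT p2 OR NOT p3) AND (NOT p2 OR NOT p5)

(p5 AND NOT p2) OR (NOT p3 AND NOT p5)
⇔ (p5 OR NOT p3) AND (p5 OR NOT p5) AND (NOT p2 OR NOT p3) AND (NOT p2 OR NOT p5)   [distribute OR over AND]
⇔ (p5 OR NOT p3) AND (NOT p2 OR NOT p3) AND (NOT p2 OR NOT p5)   [simplify]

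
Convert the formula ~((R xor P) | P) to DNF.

~((R xor P) | P)
≡ ~((R & ~P) | (~R & P) | P)   [expand xor]
≡ ~(R & ~P) & ~(~R & P) & ~P   [De Morgan]
≡ (~R | ~~P) & ~(~R & P) & ~P   [De Morgan]
≡ (~R | P) & ~(~R & P) & ~P   [double negation]
≡ (~R | P) & (~~R | ~P) & ~P   [De Morgan]
≡ (~R | P) & (R | ~P) & ~P   [double negation]
≡ (~R & R & ~P) | (~R & ~P & ~P) | (P & R & ~P) | (P & ~P & ~P)   [distribute & over |]
≡ ~R & ~P   [simplify]

~R & ~P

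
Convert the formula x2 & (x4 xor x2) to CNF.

x2 & (~x4 | ~x2)

x2 & (x4 xor x2)
≡ x2 & (x4 | x2) & ~(x4 & x2)   [expand xor]
≡ x2 & (x4 | x2) & (~x4 | ~x2)   [De Morgan]
≡ x2 & (~x4 | ~x2)   [simplify]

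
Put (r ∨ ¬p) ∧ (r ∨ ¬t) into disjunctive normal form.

(r ∨ ¬p) ∧ (r ∨ ¬t)
≡ (r ∧ r) ∨ (r ∧ ¬t) ∨ (¬p ∧ r) ∨ (¬p ∧ ¬t)   [distribute ∧ over ∨]
≡ r ∨ (¬p ∧ ¬t)   [simplify]

r ∨ (¬p ∧ ¬t)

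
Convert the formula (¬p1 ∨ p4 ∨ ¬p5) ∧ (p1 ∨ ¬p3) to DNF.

(¬p1 ∧ ¬p3) ∨ (p4 ∧ p1) ∨ (p4 ∧ ¬p3) ∨ (¬p5 ∧ p1) ∨ (¬p5 ∧ ¬p3)

(¬p1 ∨ p4 ∨ ¬p5) ∧ (p1 ∨ ¬p3)
⇔ (¬p1 ∧ p1) ∨ (¬p1 ∧ ¬p3) ∨ (p4 ∧ p1) ∨ (p4 ∧ ¬p3) ∨ (¬p5 ∧ p1) ∨ (¬p5 ∧ ¬p3)   [distribute ∧ over ∨]
⇔ (¬p1 ∧ ¬p3) ∨ (p4 ∧ p1) ∨ (p4 ∧ ¬p3) ∨ (¬p5 ∧ p1) ∨ (¬p5 ∧ ¬p3)   [simplify]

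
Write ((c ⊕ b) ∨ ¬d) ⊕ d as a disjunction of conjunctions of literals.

((c ⊕ b) ∨ ¬d) ⊕ d
≡ (((c ⊕ b) ∨ ¬d) ∧ ¬d) ∨ (¬((c ⊕ b) ∨ ¬d) ∧ d)   [expand ⊕]
≡ (((c ∧ ¬b) ∨ (¬c ∧ b) ∨ ¬d) ∧ ¬d) ∨ (¬((c ⊕ b) ∨ ¬d) ∧ d)   [expand ⊕]
≡ (((c ∧ ¬b) ∨ (¬c ∧ b) ∨ ¬d) ∧ ¬d) ∨ (¬((c ∧ ¬b) ∨ (¬c ∧ b) ∨ ¬d) ∧ d)   [expand ⊕]
≡ (((c ∧ ¬b) ∨ (¬c ∧ b) ∨ ¬d) ∧ ¬d) ∨ (¬(c ∧ ¬b) ∧ ¬(¬c ∧ b) ∧ ¬¬d ∧ d)   [De Morgan]
≡ (((c ∧ ¬b) ∨ (¬c ∧ b) ∨ ¬d) ∧ ¬d) ∨ ((¬c ∨ ¬¬b) ∧ ¬(¬c ∧ b) ∧ ¬¬d ∧ d)   [De Morgan]
≡ (((c ∧ ¬b) ∨ (¬c ∧ b) ∨ ¬d) ∧ ¬d) ∨ ((¬c ∨ b) ∧ ¬(¬c ∧ b) ∧ ¬¬d ∧ d)   [double negation]
≡ (((c ∧ ¬b) ∨ (¬c ∧ b) ∨ ¬d) ∧ ¬d) ∨ ((¬c ∨ b) ∧ (¬¬c ∨ ¬b) ∧ ¬¬d ∧ d)   [De Morgan]
≡ (((c ∧ ¬b) ∨ (¬c ∧ b) ∨ ¬d) ∧ ¬d) ∨ ((¬c ∨ b) ∧ (c ∨ ¬b) ∧ ¬¬d ∧ d)   [double negation]
≡ (((c ∧ ¬b) ∨ (¬c ∧ b) ∨ ¬d) ∧ ¬d) ∨ ((¬c ∨ b) ∧ (c ∨ ¬b) ∧ d ∧ d)   [double negation]
≡ (c ∧ ¬b ∧ ¬d) ∨ (¬c ∧ b ∧ ¬d) ∨ (¬d ∧ ¬d) ∨ (¬c ∧ c ∧ d ∧ d) ∨ (¬c ∧ ¬b ∧ d ∧ d) ∨ (b ∧ c ∧ d ∧ d) ∨ (b ∧ ¬b ∧ d ∧ d)   [distribute ∧ over ∨]
≡ ¬d ∨ (¬c ∧ ¬b ∧ d) ∨ (b ∧ c ∧ d)   [simplify]

¬d ∨ (¬c ∧ ¬b ∧ d) ∨ (b ∧ c ∧ d)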